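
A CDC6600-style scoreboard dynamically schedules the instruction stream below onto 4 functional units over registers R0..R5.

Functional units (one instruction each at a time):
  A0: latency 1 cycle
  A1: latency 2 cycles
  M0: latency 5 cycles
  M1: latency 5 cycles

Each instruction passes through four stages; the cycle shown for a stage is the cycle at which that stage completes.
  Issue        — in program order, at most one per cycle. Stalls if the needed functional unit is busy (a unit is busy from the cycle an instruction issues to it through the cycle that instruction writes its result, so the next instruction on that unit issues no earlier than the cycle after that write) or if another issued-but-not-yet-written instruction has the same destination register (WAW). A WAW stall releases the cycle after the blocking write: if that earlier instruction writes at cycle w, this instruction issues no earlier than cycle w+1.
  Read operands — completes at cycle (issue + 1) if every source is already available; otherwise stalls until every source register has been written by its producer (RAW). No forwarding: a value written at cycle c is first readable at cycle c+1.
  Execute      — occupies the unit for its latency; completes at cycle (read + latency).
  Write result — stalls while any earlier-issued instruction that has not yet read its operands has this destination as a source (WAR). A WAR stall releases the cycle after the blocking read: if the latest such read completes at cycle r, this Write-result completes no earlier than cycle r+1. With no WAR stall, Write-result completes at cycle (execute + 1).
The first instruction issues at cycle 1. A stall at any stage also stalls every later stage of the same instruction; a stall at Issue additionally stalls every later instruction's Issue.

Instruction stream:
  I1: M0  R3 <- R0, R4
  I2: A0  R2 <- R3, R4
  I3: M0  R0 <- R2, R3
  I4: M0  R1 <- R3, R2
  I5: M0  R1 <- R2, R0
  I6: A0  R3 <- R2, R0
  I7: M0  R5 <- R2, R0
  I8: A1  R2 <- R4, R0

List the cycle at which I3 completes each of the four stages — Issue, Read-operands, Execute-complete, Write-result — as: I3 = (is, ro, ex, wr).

I3 = (9, 12, 17, 18)

[I1] 1/2/7/8
[I2] 2/9/10/11  (RAW R3: wait I1 write@8)
[I3] 9/12/17/18  (struct: M0 busy until I1 writes@8; RAW R2: wait I2 write@11)
[I4] 19/20/25/26  (struct: M0 busy until I3 writes@18)
[I5] 27/28/33/34  (struct: M0 busy until I4 writes@26)
[I6] 28/29/30/31
[I7] 35/36/41/42  (struct: M0 busy until I5 writes@34)
[I8] 36/37/39/40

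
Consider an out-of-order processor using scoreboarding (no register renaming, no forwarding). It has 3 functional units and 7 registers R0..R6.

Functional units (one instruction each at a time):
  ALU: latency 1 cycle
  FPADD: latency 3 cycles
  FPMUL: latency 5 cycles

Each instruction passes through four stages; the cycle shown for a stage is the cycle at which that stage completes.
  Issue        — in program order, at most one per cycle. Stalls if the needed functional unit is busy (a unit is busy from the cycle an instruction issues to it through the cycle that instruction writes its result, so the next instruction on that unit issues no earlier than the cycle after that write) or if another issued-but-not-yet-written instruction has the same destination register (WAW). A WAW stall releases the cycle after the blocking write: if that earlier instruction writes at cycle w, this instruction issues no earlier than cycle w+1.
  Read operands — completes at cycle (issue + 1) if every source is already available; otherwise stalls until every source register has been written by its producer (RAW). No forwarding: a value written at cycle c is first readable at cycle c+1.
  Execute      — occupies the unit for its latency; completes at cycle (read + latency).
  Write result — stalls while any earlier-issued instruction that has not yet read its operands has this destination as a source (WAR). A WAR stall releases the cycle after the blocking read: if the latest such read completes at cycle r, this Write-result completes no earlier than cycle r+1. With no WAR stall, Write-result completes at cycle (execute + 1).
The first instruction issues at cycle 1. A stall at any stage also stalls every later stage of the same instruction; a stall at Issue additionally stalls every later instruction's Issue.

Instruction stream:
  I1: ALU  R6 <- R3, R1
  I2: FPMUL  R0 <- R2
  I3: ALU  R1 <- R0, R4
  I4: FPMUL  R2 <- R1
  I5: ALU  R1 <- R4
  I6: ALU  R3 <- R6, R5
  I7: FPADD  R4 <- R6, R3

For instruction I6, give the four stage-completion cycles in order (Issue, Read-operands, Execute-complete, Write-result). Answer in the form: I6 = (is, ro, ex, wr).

I6 = (17, 18, 19, 20)

  I1 | 1 | 2 | 3 | 4
  I2 | 2 | 3 | 8 | 9
  I3 | 5 | 10 | 11 | 12   struct: ALU busy until I1 writes@4 · RAW R0: wait I2 write@9
  I4 | 10 | 13 | 18 | 19   struct: FPMUL busy until I2 writes@9 · RAW R1: wait I3 write@12
  I5 | 13 | 14 | 15 | 16   struct: ALU busy until I3 writes@12
  I6 | 17 | 18 | 19 | 20   struct: ALU busy until I5 writes@16
  I7 | 18 | 21 | 24 | 25   RAW R3: wait I6 write@20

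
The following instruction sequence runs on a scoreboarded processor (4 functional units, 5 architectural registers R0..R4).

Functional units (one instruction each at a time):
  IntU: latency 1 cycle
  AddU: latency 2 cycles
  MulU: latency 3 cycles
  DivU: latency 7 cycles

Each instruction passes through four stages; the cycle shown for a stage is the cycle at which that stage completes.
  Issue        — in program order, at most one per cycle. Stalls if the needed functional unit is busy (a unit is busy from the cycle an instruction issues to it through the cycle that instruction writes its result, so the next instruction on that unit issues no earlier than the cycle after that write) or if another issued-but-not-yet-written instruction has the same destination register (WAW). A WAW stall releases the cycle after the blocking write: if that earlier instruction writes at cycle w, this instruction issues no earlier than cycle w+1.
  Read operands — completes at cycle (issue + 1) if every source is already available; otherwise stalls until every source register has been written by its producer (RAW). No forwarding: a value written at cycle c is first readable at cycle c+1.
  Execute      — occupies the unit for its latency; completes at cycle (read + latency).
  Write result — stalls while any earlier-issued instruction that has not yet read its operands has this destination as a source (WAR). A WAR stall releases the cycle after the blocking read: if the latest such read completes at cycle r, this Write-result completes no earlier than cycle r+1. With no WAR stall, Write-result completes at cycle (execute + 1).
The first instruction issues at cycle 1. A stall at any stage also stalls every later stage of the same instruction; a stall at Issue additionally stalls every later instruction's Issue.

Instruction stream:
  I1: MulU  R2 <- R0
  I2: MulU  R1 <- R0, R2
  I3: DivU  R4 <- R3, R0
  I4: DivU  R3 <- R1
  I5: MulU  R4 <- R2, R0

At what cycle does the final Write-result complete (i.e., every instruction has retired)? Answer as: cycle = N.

cycle = 27

t=1  I1→MulU
t=2  I1 RO
t=5  I1 EX
t=6  I1 WR R2
t=7  I2→MulU
t=8  I2 RO; I3→DivU
t=9  I3 RO
t=11  I2 EX
t=12  I2 WR R1
t=16  I3 EX
t=17  I3 WR R4
t=18  I4→DivU
t=19  I4 RO; I5→MulU
t=20  I5 RO
t=23  I5 EX
t=24  I5 WR R4
t=26  I4 EX
t=27  I4 WR R3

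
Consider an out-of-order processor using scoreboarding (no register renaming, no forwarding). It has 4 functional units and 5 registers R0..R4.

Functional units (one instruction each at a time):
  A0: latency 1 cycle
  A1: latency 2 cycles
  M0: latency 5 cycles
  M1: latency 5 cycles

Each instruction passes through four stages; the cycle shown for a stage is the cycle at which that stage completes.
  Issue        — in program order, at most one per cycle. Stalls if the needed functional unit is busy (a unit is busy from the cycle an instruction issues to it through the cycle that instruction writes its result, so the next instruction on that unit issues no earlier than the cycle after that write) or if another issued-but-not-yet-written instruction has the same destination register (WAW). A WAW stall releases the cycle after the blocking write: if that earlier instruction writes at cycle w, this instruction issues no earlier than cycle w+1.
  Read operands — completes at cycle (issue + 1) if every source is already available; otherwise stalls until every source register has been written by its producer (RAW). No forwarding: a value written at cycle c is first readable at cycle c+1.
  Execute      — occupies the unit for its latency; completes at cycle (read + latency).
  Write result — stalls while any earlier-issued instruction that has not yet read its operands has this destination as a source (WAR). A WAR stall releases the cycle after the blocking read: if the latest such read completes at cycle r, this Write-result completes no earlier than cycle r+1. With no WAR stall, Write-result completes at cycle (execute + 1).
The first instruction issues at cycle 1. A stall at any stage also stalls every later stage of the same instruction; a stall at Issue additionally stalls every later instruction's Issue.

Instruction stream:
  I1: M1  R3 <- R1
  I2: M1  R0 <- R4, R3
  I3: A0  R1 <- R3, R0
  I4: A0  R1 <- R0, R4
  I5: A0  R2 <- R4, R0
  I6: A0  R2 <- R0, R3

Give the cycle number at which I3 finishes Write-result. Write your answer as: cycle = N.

I1 -> (1, 2, 7, 8)
I2 -> (9, 10, 15, 16)  // struct: M1 busy until I1 writes@8
I3 -> (10, 17, 18, 19)  // RAW R0: wait I2 write@16
I4 -> (20, 21, 22, 23)  // struct: A0 busy until I3 writes@19
I5 -> (24, 25, 26, 27)  // struct: A0 busy until I4 writes@23
I6 -> (28, 29, 30, 31)  // struct: A0 busy until I5 writes@27

cycle = 19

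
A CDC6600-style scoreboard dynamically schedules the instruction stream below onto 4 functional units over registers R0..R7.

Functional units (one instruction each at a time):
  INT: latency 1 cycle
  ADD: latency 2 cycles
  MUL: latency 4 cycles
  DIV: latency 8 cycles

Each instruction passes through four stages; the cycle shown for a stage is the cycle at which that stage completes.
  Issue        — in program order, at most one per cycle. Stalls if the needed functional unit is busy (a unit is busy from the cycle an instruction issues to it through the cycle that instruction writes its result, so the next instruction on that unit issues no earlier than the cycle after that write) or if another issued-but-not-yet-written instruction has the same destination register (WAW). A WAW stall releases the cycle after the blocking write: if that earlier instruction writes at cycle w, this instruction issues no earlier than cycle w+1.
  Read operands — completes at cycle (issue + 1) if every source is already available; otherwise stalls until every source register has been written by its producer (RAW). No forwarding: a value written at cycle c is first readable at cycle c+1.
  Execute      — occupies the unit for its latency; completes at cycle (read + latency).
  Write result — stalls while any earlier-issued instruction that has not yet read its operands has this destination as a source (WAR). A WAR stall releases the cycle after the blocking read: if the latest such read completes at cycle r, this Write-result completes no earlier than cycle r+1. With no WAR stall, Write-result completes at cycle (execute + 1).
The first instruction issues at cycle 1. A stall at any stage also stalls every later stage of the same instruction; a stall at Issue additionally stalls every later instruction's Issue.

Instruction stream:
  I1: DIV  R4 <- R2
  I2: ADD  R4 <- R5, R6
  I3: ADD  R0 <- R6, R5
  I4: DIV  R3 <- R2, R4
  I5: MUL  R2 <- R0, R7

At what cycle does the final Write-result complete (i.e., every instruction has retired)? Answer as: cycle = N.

[I1] 1/2/10/11
[I2] 12/13/15/16  (WAW R4: wait I1 write@11)
[I3] 17/18/20/21  (struct: ADD busy until I2 writes@16)
[I4] 18/19/27/28
[I5] 19/22/26/27  (RAW R0: wait I3 write@21)

cycle = 28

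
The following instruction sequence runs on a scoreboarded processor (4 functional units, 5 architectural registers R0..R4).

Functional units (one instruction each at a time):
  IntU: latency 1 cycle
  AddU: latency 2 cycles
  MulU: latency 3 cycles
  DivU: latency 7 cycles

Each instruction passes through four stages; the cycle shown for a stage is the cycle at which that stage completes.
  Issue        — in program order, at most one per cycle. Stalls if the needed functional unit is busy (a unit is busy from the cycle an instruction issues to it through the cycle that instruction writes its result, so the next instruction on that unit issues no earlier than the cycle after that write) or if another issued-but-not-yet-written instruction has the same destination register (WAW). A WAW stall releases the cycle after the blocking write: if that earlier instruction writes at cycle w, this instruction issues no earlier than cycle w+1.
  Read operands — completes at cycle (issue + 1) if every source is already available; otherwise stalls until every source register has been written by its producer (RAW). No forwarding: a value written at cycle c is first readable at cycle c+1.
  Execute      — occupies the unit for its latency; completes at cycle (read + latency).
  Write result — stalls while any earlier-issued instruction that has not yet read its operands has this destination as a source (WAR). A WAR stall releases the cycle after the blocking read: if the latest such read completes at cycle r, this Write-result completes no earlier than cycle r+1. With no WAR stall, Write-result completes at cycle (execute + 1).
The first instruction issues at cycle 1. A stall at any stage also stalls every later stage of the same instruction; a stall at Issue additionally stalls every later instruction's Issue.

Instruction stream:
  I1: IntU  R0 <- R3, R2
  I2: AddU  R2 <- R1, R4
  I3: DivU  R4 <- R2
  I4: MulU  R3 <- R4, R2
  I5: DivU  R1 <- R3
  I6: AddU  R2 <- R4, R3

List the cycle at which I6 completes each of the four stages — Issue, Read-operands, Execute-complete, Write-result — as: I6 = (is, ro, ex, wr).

I1: IS=1 RO=2 EX=3 WR=4
I2: IS=2 RO=3 EX=5 WR=6
I3: IS=3 RO=7 EX=14 WR=15  [RAW R2: wait I2 write@6]
I4: IS=4 RO=16 EX=19 WR=20  [RAW R4: wait I3 write@15]
I5: IS=16 RO=21 EX=28 WR=29  [struct: DivU busy until I3 writes@15; RAW R3: wait I4 write@20]
I6: IS=17 RO=21 EX=23 WR=24  [RAW R3: wait I4 write@20]

I6 = (17, 21, 23, 24)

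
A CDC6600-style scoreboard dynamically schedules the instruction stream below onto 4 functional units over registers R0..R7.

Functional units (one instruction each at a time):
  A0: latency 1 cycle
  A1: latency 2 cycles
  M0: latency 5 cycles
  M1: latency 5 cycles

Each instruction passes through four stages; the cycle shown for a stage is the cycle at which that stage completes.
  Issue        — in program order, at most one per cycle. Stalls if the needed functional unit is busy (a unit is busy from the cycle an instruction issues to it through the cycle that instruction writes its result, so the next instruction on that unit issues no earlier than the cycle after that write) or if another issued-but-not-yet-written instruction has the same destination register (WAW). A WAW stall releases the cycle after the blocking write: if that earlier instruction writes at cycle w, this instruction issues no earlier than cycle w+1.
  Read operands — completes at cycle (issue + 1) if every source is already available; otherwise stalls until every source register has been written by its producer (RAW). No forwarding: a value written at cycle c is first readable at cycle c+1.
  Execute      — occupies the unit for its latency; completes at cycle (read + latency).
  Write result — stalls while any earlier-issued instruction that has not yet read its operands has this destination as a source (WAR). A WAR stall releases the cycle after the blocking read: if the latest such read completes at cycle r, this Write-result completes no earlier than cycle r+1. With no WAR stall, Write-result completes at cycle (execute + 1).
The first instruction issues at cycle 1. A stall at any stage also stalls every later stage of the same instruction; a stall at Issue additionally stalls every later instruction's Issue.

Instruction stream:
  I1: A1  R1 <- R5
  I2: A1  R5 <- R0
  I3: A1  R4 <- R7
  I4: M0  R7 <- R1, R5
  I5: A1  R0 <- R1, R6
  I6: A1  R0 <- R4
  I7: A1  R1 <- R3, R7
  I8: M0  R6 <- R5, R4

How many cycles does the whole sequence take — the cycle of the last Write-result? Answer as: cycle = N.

t=1  I1→A1
t=2  I1 RO
t=4  I1 EX
t=5  I1 WR R1
t=6  I2→A1
t=7  I2 RO
t=9  I2 EX
t=10  I2 WR R5
t=11  I3→A1
t=12  I3 RO; I4→M0
t=13  I4 RO
t=14  I3 EX
t=15  I3 WR R4
t=16  I5→A1
t=17  I5 RO
t=18  I4 EX
t=19  I4 WR R7; I5 EX
t=20  I5 WR R0
t=21  I6→A1
t=22  I6 RO
t=24  I6 EX
t=25  I6 WR R0
t=26  I7→A1
t=27  I7 RO; I8→M0
t=28  I8 RO
t=29  I7 EX
t=30  I7 WR R1
t=33  I8 EX
t=34  I8 WR R6

cycle = 34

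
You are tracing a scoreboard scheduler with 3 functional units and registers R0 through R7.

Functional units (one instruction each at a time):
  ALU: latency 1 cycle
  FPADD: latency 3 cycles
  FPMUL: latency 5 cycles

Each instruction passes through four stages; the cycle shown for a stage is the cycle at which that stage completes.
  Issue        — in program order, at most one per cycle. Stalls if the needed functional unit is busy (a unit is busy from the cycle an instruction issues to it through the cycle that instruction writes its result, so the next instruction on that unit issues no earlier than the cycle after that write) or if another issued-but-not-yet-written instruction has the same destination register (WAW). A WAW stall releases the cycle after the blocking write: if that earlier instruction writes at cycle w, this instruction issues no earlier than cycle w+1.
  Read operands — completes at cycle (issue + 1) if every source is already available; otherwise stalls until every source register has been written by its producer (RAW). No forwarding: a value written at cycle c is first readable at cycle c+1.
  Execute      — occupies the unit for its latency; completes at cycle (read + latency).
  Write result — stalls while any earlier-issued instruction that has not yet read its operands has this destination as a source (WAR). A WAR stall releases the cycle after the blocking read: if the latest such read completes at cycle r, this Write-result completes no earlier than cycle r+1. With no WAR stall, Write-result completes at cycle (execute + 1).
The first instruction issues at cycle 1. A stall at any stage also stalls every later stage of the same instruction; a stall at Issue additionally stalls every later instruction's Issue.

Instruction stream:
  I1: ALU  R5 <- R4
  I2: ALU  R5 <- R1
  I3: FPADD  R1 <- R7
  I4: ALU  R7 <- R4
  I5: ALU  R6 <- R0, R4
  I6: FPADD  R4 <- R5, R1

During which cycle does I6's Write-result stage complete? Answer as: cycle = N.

cycle = 19

[I1] 1/2/3/4
[I2] 5/6/7/8  (struct: ALU busy until I1 writes@4)
[I3] 6/7/10/11
[I4] 9/10/11/12  (struct: ALU busy until I2 writes@8)
[I5] 13/14/15/16  (struct: ALU busy until I4 writes@12)
[I6] 14/15/18/19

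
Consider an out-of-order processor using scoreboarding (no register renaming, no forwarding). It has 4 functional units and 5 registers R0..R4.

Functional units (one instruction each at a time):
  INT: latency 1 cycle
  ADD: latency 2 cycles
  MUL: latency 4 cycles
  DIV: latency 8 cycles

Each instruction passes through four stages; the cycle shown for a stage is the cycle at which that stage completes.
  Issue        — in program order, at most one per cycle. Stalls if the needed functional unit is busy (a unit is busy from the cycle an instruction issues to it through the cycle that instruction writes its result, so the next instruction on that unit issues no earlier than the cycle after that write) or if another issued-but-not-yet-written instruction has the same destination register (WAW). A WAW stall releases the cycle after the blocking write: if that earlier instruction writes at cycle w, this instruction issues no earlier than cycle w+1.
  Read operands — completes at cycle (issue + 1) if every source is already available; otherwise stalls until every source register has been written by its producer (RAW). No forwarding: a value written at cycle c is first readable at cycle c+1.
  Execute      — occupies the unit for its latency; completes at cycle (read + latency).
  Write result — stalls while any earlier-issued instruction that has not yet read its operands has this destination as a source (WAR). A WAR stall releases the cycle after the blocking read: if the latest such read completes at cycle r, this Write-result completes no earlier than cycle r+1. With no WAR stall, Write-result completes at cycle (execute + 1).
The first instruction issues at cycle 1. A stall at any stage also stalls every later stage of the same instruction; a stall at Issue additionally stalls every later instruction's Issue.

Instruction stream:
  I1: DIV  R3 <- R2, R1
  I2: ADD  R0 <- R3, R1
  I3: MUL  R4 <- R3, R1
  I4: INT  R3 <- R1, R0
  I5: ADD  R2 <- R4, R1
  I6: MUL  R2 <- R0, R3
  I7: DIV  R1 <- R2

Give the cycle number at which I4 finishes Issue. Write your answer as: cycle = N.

cycle = 12

I1: IS=1 RO=2 EX=10 WR=11
I2: IS=2 RO=12 EX=14 WR=15  [RAW R3: wait I1 write@11]
I3: IS=3 RO=12 EX=16 WR=17  [RAW R3: wait I1 write@11]
I4: IS=12 RO=16 EX=17 WR=18  [WAW R3: wait I1 write@11; RAW R0: wait I2 write@15]
I5: IS=16 RO=18 EX=20 WR=21  [struct: ADD busy until I2 writes@15; RAW R4: wait I3 write@17]
I6: IS=22 RO=23 EX=27 WR=28  [WAW R2: wait I5 write@21]
I7: IS=23 RO=29 EX=37 WR=38  [RAW R2: wait I6 write@28]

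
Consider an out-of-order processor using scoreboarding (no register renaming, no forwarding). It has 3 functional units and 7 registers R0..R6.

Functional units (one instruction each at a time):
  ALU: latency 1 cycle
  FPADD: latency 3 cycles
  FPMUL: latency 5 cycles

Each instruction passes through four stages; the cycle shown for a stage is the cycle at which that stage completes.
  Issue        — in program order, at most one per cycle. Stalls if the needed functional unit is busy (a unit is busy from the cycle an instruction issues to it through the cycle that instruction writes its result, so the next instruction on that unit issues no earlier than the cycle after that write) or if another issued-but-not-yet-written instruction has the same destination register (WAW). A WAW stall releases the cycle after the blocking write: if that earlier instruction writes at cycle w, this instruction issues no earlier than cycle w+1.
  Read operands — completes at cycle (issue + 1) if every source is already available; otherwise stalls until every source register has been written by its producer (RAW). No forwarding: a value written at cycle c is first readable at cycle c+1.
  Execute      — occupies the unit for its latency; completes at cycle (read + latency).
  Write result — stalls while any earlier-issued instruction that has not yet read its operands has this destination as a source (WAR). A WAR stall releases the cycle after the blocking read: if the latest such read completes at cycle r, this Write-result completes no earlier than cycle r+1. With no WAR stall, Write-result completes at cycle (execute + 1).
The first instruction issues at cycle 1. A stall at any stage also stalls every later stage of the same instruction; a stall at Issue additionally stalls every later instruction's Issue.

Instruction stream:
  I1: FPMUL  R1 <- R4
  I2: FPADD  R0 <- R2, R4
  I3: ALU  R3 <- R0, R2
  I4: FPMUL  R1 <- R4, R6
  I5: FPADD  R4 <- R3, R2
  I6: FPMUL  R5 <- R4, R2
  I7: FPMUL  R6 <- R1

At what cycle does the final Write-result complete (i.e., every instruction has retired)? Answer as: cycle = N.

[1] issue I1 (FPMUL)
[2] I1 read-ops, issue I2 (FPADD)
[3] I2 read-ops, issue I3 (ALU)
[6] I2 finished on FPADD
[7] I1 finished on FPMUL, I2→R0
[8] I1→R1, I3 read-ops
[9] I3 finished on ALU, issue I4 (FPMUL)
[10] I3→R3, I4 read-ops, issue I5 (FPADD)
[11] I5 read-ops
[14] I5 finished on FPADD
[15] I4 finished on FPMUL, I5→R4
[16] I4→R1
[17] issue I6 (FPMUL)
[18] I6 read-ops
[23] I6 finished on FPMUL
[24] I6→R5
[25] issue I7 (FPMUL)
[26] I7 read-ops
[31] I7 finished on FPMUL
[32] I7→R6

cycle = 32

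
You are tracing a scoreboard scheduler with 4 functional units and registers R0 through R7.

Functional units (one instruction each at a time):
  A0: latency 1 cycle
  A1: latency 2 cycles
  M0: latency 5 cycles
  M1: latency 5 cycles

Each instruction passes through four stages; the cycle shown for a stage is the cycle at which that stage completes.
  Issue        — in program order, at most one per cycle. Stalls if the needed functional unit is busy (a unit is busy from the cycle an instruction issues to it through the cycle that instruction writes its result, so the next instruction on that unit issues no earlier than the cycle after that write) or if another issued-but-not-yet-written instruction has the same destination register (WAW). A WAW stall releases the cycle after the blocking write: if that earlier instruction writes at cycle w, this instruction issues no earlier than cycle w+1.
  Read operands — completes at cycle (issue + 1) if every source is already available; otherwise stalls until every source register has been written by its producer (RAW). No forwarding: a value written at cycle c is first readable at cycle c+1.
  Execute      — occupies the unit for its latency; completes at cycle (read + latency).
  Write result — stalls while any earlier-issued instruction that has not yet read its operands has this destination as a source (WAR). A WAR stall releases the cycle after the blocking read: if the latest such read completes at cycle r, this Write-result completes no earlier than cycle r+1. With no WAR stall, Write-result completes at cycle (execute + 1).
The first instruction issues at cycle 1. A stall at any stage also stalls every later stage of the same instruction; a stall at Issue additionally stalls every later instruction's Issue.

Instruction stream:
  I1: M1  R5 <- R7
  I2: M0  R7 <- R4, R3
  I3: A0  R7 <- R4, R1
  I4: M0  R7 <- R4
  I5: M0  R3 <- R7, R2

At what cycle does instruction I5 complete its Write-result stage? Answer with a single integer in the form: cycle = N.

I1  is:1  ro:2  ex:7  wr:8
I2  is:2  ro:3  ex:8  wr:9
I3  is:10  ro:11  ex:12  wr:13  — WAW R7: wait I2 write@9
I4  is:14  ro:15  ex:20  wr:21  — WAW R7: wait I3 write@13
I5  is:22  ro:23  ex:28  wr:29  — struct: M0 busy until I4 writes@21

cycle = 29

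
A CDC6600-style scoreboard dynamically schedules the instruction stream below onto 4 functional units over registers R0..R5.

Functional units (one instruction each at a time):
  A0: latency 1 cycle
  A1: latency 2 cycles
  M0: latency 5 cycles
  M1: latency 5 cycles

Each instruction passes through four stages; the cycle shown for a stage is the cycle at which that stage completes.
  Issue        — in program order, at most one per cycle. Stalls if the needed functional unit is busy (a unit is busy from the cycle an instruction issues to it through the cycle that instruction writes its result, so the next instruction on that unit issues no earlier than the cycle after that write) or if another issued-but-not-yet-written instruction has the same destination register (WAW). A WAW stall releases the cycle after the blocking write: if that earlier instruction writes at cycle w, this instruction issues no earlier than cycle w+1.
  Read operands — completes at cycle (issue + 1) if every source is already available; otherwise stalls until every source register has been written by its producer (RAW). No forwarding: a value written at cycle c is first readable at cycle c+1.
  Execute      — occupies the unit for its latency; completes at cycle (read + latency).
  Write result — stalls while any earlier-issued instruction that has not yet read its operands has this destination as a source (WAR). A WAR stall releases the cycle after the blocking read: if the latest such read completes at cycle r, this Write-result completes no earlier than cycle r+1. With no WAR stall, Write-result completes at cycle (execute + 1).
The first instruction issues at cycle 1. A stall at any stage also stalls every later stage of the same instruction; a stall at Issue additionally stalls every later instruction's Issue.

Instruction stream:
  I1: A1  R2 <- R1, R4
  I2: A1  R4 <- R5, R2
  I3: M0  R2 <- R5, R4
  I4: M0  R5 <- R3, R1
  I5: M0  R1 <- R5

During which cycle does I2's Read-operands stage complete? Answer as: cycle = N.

t=1  I1 dispatched to A1
t=2  I1 operands ready
t=4  I1 complete
t=5  R2←I1
t=6  I2 dispatched to A1
t=7  I2 operands ready · I3 dispatched to M0
t=9  I2 complete
t=10  R4←I2
t=11  I3 operands ready
t=16  I3 complete
t=17  R2←I3
t=18  I4 dispatched to M0
t=19  I4 operands ready
t=24  I4 complete
t=25  R5←I4
t=26  I5 dispatched to M0
t=27  I5 operands ready
t=32  I5 complete
t=33  R1←I5

cycle = 7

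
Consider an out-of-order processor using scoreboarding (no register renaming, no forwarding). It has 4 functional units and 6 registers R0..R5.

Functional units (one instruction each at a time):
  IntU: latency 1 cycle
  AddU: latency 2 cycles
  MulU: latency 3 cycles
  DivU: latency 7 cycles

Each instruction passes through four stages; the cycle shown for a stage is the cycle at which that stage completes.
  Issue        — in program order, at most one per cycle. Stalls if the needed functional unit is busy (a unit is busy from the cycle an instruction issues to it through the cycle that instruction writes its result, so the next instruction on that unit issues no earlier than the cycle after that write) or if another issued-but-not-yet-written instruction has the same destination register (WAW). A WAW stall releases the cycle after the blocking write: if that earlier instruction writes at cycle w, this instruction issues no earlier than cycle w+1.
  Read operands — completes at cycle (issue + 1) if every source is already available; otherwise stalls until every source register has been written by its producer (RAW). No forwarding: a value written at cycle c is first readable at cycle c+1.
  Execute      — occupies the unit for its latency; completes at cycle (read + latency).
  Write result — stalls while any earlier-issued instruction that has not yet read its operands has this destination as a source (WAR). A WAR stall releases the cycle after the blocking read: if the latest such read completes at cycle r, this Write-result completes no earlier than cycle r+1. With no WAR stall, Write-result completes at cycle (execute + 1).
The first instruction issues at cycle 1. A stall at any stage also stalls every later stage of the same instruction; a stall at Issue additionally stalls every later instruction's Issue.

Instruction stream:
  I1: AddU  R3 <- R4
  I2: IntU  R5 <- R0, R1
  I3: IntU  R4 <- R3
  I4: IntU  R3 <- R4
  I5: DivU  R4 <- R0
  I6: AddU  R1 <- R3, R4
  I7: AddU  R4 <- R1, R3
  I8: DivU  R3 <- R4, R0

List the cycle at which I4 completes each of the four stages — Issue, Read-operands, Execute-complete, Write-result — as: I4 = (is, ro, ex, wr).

cycle 1: issue I1 (AddU)
cycle 2: I1 read-ops; issue I2 (IntU)
cycle 3: I2 read-ops
cycle 4: I1 finished on AddU; I2 finished on IntU
cycle 5: I1→R3; I2→R5
cycle 6: issue I3 (IntU)
cycle 7: I3 read-ops
cycle 8: I3 finished on IntU
cycle 9: I3→R4
cycle 10: issue I4 (IntU)
cycle 11: I4 read-ops; issue I5 (DivU)
cycle 12: I4 finished on IntU; I5 read-ops; issue I6 (AddU)
cycle 13: I4→R3
cycle 19: I5 finished on DivU
cycle 20: I5→R4
cycle 21: I6 read-ops
cycle 23: I6 finished on AddU
cycle 24: I6→R1
cycle 25: issue I7 (AddU)
cycle 26: I7 read-ops; issue I8 (DivU)
cycle 28: I7 finished on AddU
cycle 29: I7→R4
cycle 30: I8 read-ops
cycle 37: I8 finished on DivU
cycle 38: I8→R3

I4 = (10, 11, 12, 13)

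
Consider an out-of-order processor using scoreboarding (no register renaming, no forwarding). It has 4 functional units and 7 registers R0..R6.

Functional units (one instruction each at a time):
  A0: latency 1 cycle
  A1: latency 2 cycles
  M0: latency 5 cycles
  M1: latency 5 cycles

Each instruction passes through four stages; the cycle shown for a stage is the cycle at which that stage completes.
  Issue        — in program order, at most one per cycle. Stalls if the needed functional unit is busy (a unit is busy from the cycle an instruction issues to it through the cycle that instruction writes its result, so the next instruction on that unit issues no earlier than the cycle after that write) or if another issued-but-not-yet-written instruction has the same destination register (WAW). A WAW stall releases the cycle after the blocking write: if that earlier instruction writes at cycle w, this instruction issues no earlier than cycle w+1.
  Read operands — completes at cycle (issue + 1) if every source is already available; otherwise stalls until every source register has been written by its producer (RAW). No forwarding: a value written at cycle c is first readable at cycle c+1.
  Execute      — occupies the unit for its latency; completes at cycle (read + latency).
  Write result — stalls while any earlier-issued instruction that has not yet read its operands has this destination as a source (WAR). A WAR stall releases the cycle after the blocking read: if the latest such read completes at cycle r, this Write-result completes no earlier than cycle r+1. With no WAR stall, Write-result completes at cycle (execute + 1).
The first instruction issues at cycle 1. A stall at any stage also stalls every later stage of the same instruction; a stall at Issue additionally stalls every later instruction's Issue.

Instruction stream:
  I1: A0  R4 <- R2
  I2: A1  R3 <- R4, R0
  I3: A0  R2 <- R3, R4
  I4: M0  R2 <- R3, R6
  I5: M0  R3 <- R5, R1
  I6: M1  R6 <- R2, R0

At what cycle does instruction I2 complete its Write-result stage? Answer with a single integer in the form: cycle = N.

cycle = 8

[1] I1 dispatched to A0
[2] I1 operands ready · I2 dispatched to A1
[3] I1 complete
[4] R4←I1
[5] I2 operands ready · I3 dispatched to A0
[7] I2 complete
[8] R3←I2
[9] I3 operands ready
[10] I3 complete
[11] R2←I3
[12] I4 dispatched to M0
[13] I4 operands ready
[18] I4 complete
[19] R2←I4
[20] I5 dispatched to M0
[21] I5 operands ready · I6 dispatched to M1
[22] I6 operands ready
[26] I5 complete
[27] R3←I5 · I6 complete
[28] R6←I6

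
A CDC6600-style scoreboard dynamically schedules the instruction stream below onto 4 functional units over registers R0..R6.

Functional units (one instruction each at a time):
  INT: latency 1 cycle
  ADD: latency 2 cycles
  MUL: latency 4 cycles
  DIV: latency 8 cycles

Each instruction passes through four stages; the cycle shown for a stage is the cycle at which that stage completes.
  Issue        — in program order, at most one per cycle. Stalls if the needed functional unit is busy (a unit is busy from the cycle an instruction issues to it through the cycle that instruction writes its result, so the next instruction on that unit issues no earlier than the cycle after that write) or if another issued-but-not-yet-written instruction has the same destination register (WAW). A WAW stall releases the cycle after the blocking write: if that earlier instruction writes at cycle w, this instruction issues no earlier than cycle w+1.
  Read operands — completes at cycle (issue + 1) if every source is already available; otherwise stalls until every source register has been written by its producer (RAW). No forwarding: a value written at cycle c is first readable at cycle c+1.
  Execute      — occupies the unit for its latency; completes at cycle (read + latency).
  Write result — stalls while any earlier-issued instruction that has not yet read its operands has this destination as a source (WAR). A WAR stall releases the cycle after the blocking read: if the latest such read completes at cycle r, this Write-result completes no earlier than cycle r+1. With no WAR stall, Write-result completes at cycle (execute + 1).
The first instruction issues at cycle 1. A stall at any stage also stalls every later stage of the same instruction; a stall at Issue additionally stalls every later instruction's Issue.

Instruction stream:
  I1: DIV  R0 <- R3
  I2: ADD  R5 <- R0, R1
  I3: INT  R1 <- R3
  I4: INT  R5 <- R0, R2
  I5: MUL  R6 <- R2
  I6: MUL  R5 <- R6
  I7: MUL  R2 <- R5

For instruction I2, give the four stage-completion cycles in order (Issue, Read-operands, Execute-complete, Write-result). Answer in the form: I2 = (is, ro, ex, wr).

I2 = (2, 12, 14, 15)

[I1] 1/2/10/11
[I2] 2/12/14/15  (RAW R0: wait I1 write@11)
[I3] 3/4/5/13  (WAR R1: wait I2 read@12)
[I4] 16/17/18/19  (WAW R5: wait I2 write@15)
[I5] 17/18/22/23
[I6] 24/25/29/30  (struct: MUL busy until I5 writes@23)
[I7] 31/32/36/37  (struct: MUL busy until I6 writes@30)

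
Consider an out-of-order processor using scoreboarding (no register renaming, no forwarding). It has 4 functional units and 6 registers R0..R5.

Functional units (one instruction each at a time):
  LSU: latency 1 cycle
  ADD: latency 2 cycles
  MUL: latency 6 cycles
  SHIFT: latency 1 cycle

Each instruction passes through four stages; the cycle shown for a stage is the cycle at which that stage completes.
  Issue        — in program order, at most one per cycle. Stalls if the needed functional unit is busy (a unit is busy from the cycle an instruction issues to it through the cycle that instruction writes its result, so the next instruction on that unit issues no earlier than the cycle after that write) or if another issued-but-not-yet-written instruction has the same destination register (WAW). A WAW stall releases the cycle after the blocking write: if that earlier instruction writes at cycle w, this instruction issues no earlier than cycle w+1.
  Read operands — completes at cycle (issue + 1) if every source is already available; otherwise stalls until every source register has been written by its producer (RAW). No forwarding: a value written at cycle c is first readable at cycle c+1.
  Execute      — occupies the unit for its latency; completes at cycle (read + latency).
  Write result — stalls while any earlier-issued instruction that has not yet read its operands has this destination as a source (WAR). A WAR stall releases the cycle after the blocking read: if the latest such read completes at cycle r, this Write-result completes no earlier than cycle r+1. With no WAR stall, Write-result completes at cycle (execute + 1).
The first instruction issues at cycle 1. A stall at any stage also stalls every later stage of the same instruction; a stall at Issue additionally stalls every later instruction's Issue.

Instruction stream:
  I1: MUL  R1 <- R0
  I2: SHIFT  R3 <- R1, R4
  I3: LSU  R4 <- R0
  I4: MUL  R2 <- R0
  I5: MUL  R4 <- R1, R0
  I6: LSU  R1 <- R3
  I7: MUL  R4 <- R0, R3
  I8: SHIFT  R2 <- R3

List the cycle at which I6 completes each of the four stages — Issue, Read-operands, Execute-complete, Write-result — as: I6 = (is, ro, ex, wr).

I6 = (20, 21, 22, 23)

cycle 1: I1→MUL
cycle 2: I1 RO; I2→SHIFT
cycle 3: I3→LSU
cycle 4: I3 RO
cycle 5: I3 EX
cycle 8: I1 EX
cycle 9: I1 WR R1
cycle 10: I2 RO; I4→MUL
cycle 11: I2 EX; I3 WR R4; I4 RO
cycle 12: I2 WR R3
cycle 17: I4 EX
cycle 18: I4 WR R2
cycle 19: I5→MUL
cycle 20: I5 RO; I6→LSU
cycle 21: I6 RO
cycle 22: I6 EX
cycle 23: I6 WR R1
cycle 26: I5 EX
cycle 27: I5 WR R4
cycle 28: I7→MUL
cycle 29: I7 RO; I8→SHIFT
cycle 30: I8 RO
cycle 31: I8 EX
cycle 32: I8 WR R2
cycle 35: I7 EX
cycle 36: I7 WR R4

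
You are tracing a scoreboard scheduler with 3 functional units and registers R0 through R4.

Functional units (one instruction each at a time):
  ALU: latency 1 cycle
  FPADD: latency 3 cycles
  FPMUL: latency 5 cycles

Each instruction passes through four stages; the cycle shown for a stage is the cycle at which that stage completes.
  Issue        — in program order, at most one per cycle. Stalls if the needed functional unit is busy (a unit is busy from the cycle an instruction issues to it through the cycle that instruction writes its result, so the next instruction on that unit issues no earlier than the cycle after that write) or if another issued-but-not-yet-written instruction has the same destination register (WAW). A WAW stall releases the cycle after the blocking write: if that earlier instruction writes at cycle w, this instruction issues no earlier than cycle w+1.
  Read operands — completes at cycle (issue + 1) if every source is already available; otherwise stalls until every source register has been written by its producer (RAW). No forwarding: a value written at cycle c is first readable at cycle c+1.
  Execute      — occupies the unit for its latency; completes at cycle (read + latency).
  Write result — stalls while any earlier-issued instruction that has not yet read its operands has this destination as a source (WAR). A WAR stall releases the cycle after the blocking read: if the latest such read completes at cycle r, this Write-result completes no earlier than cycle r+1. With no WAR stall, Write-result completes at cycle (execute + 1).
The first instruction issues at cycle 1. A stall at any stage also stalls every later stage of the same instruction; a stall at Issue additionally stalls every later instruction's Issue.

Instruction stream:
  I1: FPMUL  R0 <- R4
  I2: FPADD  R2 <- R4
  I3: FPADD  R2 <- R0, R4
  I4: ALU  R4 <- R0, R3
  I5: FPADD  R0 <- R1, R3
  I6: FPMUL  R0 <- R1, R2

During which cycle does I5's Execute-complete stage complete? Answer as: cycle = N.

cycle = 18

I1 -> (1, 2, 7, 8)
I2 -> (2, 3, 6, 7)
I3 -> (8, 9, 12, 13)  // struct: FPADD busy until I2 writes@7
I4 -> (9, 10, 11, 12)
I5 -> (14, 15, 18, 19)  // struct: FPADD busy until I3 writes@13
I6 -> (20, 21, 26, 27)  // WAW R0: wait I5 write@19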